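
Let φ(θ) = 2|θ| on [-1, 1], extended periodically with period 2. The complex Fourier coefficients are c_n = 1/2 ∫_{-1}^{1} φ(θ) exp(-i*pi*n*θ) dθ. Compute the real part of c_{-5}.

Since φ is real-valued, Re(c_{-5}) = 1/2 ∫_{-1}^{1} φ(θ) cos(-5*pi*θ) dθ = a_{5}/2.
φ is even and cos(-5*pi*θ) is even, so the integrand is even: ∫_{-1}^{1} φ(θ) cos(-5*pi*θ) dθ = 2∫_0^{1} φ(θ) cos(-5*pi*θ) dθ.
Integrating by parts (boundary term plus one more integral), an antiderivative of (2*θ) cos(-5*pi*θ) is 2*θ*sin(5*pi*θ)/(5*pi) + 2*cos(5*pi*θ)/(25*pi**2); evaluating from 0 to 1: ∫_{0}^{1} (2*θ) cos(-5*pi*θ) dθ = (-2/(25*pi**2)) - (2/(25*pi**2)) = -4/(25*pi**2).
So ∫_{-1}^{1} φ(θ) cos(-5*pi*θ) dθ = -8/(25*pi**2).
Hence Re(c_{-5}) = (1/2)·(-8/(25*pi**2)) = -4/(25*pi**2).

-4/(25*pi**2)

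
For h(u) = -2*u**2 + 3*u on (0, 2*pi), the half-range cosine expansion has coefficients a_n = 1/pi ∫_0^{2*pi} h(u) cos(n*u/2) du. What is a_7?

a_7 = 1/pi ∫_0^{2*pi} (-2*u**2 + 3*u) cos(7*u/2) du.
Integrating by parts twice (tabular method), an antiderivative of (-2*u**2 + 3*u) cos(7*u/2) is -4*u**2*sin(7*u/2)/7 + 6*u*sin(7*u/2)/7 - 16*u*cos(7*u/2)/49 + 32*sin(7*u/2)/343 + 12*cos(7*u/2)/49; evaluating from 0 to 2*pi: ∫_{0}^{2*pi} (-2*u**2 + 3*u) cos(7*u/2) du = (-12/49 + 32*pi/49) - (12/49) = -24/49 + 32*pi/49.
Hence a_7 = (1/pi)·(-24/49 + 32*pi/49) = 8*(-3 + 4*pi)/(49*pi).

8*(-3 + 4*pi)/(49*pi)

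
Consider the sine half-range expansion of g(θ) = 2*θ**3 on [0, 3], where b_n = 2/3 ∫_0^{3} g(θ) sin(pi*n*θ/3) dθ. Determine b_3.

b_3 = 2/3 ∫_0^{3} (2*θ**3) sin(pi*θ) dθ.
Integrating by parts three times (tabular method), an antiderivative of (2*θ**3) sin(pi*θ) is -2*θ**3*cos(pi*θ)/pi + 6*θ**2*sin(pi*θ)/pi**2 + 12*θ*cos(pi*θ)/pi**3 - 12*sin(pi*θ)/pi**4; evaluating from 0 to 3: ∫_{0}^{3} (2*θ**3) sin(pi*θ) dθ = (-36/pi**3 + 54/pi) - (0) = -36/pi**3 + 54/pi.
Hence b_3 = (2/3)·(-36/pi**3 + 54/pi) = -24/pi**3 + 36/pi.

-24/pi**3 + 36/pi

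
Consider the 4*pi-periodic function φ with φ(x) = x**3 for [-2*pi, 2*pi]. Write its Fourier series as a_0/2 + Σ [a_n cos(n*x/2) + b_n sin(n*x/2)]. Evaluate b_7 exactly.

b_7 = (1/(2*pi)) ∫_{-2*pi}^{2*pi} φ(x) sin(7*x/2) dx.
φ is odd and sin(7*x/2) is odd, so the integrand is even and b_7 = 1/pi ∫_0^{2*pi} φ(x) sin(7*x/2) dx.
Integrating by parts three times (tabular method), an antiderivative of (x**3) sin(7*x/2) is -2*x**3*cos(7*x/2)/7 + 12*x**2*sin(7*x/2)/49 + 48*x*cos(7*x/2)/343 - 96*sin(7*x/2)/2401; evaluating from 0 to 2*pi: ∫_{0}^{2*pi} (x**3) sin(7*x/2) dx = (16*pi*(-6 + 49*pi**2)/343) - (0) = 16*pi*(-6 + 49*pi**2)/343.
Hence b_7 = (1/pi)·(16*pi*(-6 + 49*pi**2)/343) = -96/343 + 16*pi**2/7.

-96/343 + 16*pi**2/7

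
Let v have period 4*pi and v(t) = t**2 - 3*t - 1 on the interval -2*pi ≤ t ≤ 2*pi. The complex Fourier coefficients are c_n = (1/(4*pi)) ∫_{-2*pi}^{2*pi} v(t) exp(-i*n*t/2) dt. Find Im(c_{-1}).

Since v is real-valued, Im(c_{-1}) = -(1/(4*pi)) ∫_{-2*pi}^{2*pi} v(t) sin(-t/2) dt = b_{1}/2.
Integrating by parts twice (tabular method), an antiderivative of (t**2 - 3*t - 1) sin(-t/2) is 2*t**2*cos(t/2) - 8*t*sin(t/2) - 6*t*cos(t/2) + 12*sin(t/2) - 18*cos(t/2); evaluating from -2*pi to 2*pi: ∫_{-2*pi}^{2*pi} (t**2 - 3*t - 1) sin(-t/2) dt = (-8*pi**2 + 18 + 12*pi) - (-8*pi**2 - 12*pi + 18) = 24*pi.
Hence Im(c_{-1}) = (-1/(4*pi))·(24*pi) = -6.

-6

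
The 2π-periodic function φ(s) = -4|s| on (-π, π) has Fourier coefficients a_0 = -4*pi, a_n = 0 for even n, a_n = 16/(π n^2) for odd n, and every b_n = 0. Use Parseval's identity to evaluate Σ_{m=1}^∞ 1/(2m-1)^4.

pi**4/96

Parseval: a_0^2/2 + Σ a_n^2 = (1/π) ∫_{-π}^{π} φ(s)^2 ds = 32*pi**2/3.
Subtract a_0^2/2 = 8*pi**2: Σ a_n^2 = 8*pi**2/3.
Only odd n contribute, with a_n^2 = 256/(π^2 n^4), so Σ_{m≥1} 1/(2m-1)^4 = π^2·(8*pi**2/3)/256 = pi**4/96.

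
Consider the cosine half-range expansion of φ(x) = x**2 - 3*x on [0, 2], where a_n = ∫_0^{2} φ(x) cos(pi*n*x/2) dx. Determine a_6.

4/(9*pi**2)

a_6 = ∫_0^{2} (x**2 - 3*x) cos(3*pi*x) dx.
Integrating by parts twice (tabular method), an antiderivative of (x**2 - 3*x) cos(3*pi*x) is x**2*sin(3*pi*x)/(3*pi) - x*sin(3*pi*x)/pi + 2*x*cos(3*pi*x)/(9*pi**2) - 2*sin(3*pi*x)/(27*pi**3) - cos(3*pi*x)/(3*pi**2); evaluating from 0 to 2: ∫_{0}^{2} (x**2 - 3*x) cos(3*pi*x) dx = (1/(9*pi**2)) - (-1/(3*pi**2)) = 4/(9*pi**2).
Hence a_6 = 4/(9*pi**2).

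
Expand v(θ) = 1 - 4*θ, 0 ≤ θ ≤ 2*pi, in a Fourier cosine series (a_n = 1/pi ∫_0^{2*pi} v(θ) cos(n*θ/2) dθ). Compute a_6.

a_6 = 1/pi ∫_0^{2*pi} (1 - 4*θ) cos(3*θ) dθ.
Integrating by parts (boundary term plus one more integral), an antiderivative of (1 - 4*θ) cos(3*θ) is -4*θ*sin(3*θ)/3 + sin(3*θ)/3 - 4*cos(3*θ)/9; evaluating from 0 to 2*pi: ∫_{0}^{2*pi} (1 - 4*θ) cos(3*θ) dθ = (-4/9) - (-4/9) = 0.
Hence a_6 = (1/pi)·(0) = 0.

0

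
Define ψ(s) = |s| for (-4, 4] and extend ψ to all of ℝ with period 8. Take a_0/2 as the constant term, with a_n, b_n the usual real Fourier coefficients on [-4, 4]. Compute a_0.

4

a_0 = 1/4 ∫_{-4}^{4} ψ(s) ds = 1/4 · (16) = 4.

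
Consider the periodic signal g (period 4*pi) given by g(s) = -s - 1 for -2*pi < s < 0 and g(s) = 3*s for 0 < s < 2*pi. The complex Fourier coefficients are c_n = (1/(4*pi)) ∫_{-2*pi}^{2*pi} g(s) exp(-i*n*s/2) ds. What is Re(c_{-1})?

-8/pi

Since g is real-valued, Re(c_{-1}) = (1/(4*pi)) ∫_{-2*pi}^{2*pi} g(s) cos(-s/2) ds = a_{1}/2.
Split the integral at the breakpoints.
Integrating by parts (boundary term plus one more integral), an antiderivative of (-s - 1) cos(-s/2) is -2*s*sin(s/2) - 2*sin(s/2) - 4*cos(s/2); evaluating from -2*pi to 0: ∫_{-2*pi}^{0} (-s - 1) cos(-s/2) ds = (-4) - (4) = -8.
Integrating by parts (boundary term plus one more integral), an antiderivative of (3*s) cos(-s/2) is 6*s*sin(s/2) + 12*cos(s/2); evaluating from 0 to 2*pi: ∫_{0}^{2*pi} (3*s) cos(-s/2) ds = (-12) - (12) = -24.
So ∫_{-2*pi}^{2*pi} g(s) cos(-s/2) ds = -32.
Hence Re(c_{-1}) = (1/(4*pi))·(-32) = -8/pi.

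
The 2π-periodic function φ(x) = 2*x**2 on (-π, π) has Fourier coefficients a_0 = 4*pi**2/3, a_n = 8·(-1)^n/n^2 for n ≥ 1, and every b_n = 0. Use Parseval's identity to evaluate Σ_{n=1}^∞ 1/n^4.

pi**4/90

Parseval: a_0^2/2 + Σ a_n^2 = (1/π) ∫_{-π}^{π} φ(x)^2 dx = 8*pi**4/5.
Subtract a_0^2/2 = 8*pi**4/9: Σ a_n^2 = 32*pi**4/45.
Since a_n^2 = 64/n^4, Σ 1/n^4 = pi**4/90.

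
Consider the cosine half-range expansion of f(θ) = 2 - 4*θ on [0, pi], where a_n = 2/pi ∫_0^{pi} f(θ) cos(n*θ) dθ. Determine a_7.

a_7 = 2/pi ∫_0^{pi} (2 - 4*θ) cos(7*θ) dθ.
Integrating by parts (boundary term plus one more integral), an antiderivative of (2 - 4*θ) cos(7*θ) is -4*θ*sin(7*θ)/7 + 2*sin(7*θ)/7 - 4*cos(7*θ)/49; evaluating from 0 to pi: ∫_{0}^{pi} (2 - 4*θ) cos(7*θ) dθ = (4/49) - (-4/49) = 8/49.
Hence a_7 = (2/pi)·(8/49) = 16/(49*pi).

16/(49*pi)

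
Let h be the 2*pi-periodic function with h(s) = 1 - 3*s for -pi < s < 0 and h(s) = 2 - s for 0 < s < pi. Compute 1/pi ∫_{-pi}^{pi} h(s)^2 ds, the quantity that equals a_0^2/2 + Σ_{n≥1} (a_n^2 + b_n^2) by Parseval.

1/pi ∫_{-pi}^{pi} h(s)^2 ds = 1/pi · (pi*(3*pi + 15 + 10*pi**2)/3) = pi + 5 + 10*pi**2/3.

pi + 5 + 10*pi**2/3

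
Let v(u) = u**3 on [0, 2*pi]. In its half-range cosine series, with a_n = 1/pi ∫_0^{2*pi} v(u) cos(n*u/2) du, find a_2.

a_2 = 1/pi ∫_0^{2*pi} (u**3) cos(u) du.
Integrating by parts three times (tabular method), an antiderivative of (u**3) cos(u) is u**3*sin(u) + 3*u**2*cos(u) - 6*u*sin(u) - 6*cos(u); evaluating from 0 to 2*pi: ∫_{0}^{2*pi} (u**3) cos(u) du = (-6 + 12*pi**2) - (-6) = 12*pi**2.
Hence a_2 = (1/pi)·(12*pi**2) = 12*pi.

12*pi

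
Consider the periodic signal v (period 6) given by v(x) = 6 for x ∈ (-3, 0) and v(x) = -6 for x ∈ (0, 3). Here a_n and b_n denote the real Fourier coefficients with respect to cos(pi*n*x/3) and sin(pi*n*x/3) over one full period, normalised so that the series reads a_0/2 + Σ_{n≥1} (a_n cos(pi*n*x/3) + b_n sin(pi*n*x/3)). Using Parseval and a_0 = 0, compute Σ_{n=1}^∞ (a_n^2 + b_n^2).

Parseval: a_0^2/2 + Σ_{n≥1} (a_n^2+b_n^2) = 1/3 ∫_{-3}^{3} v(x)^2 dx = 72.
Subtract a_0^2/2 = 0: Σ (a_n^2+b_n^2) = 72.

72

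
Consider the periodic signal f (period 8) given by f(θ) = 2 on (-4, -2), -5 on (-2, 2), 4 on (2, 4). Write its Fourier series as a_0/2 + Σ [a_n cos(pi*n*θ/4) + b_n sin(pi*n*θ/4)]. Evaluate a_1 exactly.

-16/pi

a_1 = 1/4 ∫_{-4}^{4} f(θ) cos(pi*θ/4) dθ.
Split the integral at the breakpoints.
Directly, an antiderivative of (2) cos(pi*θ/4) is 8*sin(pi*θ/4)/pi; evaluating from -4 to -2: ∫_{-4}^{-2} (2) cos(pi*θ/4) dθ = (-8/pi) - (0) = -8/pi.
Directly, an antiderivative of (-5) cos(pi*θ/4) is -20*sin(pi*θ/4)/pi; evaluating from -2 to 2: ∫_{-2}^{2} (-5) cos(pi*θ/4) dθ = (-20/pi) - (20/pi) = -40/pi.
Directly, an antiderivative of (4) cos(pi*θ/4) is 16*sin(pi*θ/4)/pi; evaluating from 2 to 4: ∫_{2}^{4} (4) cos(pi*θ/4) dθ = (0) - (16/pi) = -16/pi.
Summing the pieces and multiplying by (1/4) gives a_1 = -16/pi.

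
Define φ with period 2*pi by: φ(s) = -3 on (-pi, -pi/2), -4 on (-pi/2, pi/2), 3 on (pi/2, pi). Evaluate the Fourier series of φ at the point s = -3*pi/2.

-1/2

s = -3*pi/2 differs from s = pi/2 by -1 full period(s), and the series is 2*pi-periodic.
At s = pi/2 the one-sided limits are φ(pi/2^-) = -4 and φ(pi/2^+) = 3.
By Dirichlet's theorem the series converges to their average, [(-4) + (3)]/2 = -1/2.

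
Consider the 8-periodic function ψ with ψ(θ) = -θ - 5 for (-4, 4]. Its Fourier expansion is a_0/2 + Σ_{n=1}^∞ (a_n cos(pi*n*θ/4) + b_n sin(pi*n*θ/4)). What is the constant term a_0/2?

-5

a_0 = 1/4 ∫_{-4}^{4} ψ(θ) dθ = 1/4 · (-40) = -10.
So the constant term a_0/2 = -5.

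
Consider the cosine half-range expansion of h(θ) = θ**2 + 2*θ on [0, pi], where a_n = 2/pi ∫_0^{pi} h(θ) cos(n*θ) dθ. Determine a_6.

1/9

a_6 = 2/pi ∫_0^{pi} (θ**2 + 2*θ) cos(6*θ) dθ.
Integrating by parts twice (tabular method), an antiderivative of (θ**2 + 2*θ) cos(6*θ) is θ**2*sin(6*θ)/6 + θ*sin(6*θ)/3 + θ*cos(6*θ)/18 - sin(6*θ)/108 + cos(6*θ)/18; evaluating from 0 to pi: ∫_{0}^{pi} (θ**2 + 2*θ) cos(6*θ) dθ = (1/18 + pi/18) - (1/18) = pi/18.
Hence a_6 = (2/pi)·(pi/18) = 1/9.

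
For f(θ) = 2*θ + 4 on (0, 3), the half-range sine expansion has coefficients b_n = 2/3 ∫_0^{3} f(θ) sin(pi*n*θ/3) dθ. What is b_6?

-2/pi

b_6 = 2/3 ∫_0^{3} (2*θ + 4) sin(2*pi*θ) dθ.
Integrating by parts (boundary term plus one more integral), an antiderivative of (2*θ + 4) sin(2*pi*θ) is -θ*cos(2*pi*θ)/pi + sin(2*pi*θ)/(2*pi**2) - 2*cos(2*pi*θ)/pi; evaluating from 0 to 3: ∫_{0}^{3} (2*θ + 4) sin(2*pi*θ) dθ = (-5/pi) - (-2/pi) = -3/pi.
Hence b_6 = (2/3)·(-3/pi) = -2/pi.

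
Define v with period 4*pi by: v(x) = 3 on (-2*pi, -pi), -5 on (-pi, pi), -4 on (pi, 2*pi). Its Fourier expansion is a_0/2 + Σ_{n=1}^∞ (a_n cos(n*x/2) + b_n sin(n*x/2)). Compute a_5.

a_5 = (1/(2*pi)) ∫_{-2*pi}^{2*pi} v(x) cos(5*x/2) dx.
Split the integral at the breakpoints.
Directly, an antiderivative of (3) cos(5*x/2) is 6*sin(5*x/2)/5; evaluating from -2*pi to -pi: ∫_{-2*pi}^{-pi} (3) cos(5*x/2) dx = (-6/5) - (0) = -6/5.
Directly, an antiderivative of (-5) cos(5*x/2) is -2*sin(5*x/2); evaluating from -pi to pi: ∫_{-pi}^{pi} (-5) cos(5*x/2) dx = (-2) - (2) = -4.
Directly, an antiderivative of (-4) cos(5*x/2) is -8*sin(5*x/2)/5; evaluating from pi to 2*pi: ∫_{pi}^{2*pi} (-4) cos(5*x/2) dx = (0) - (-8/5) = 8/5.
Summing the pieces and multiplying by (1/(2*pi)) gives a_5 = -9/(5*pi).

-9/(5*pi)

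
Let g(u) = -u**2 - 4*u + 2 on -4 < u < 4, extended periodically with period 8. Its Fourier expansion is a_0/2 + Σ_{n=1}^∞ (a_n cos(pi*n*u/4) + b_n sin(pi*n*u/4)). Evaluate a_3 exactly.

a_3 = 1/4 ∫_{-4}^{4} g(u) cos(3*pi*u/4) du.
Integrating by parts twice (tabular method), an antiderivative of (-u**2 - 4*u + 2) cos(3*pi*u/4) is -4*u**2*sin(3*pi*u/4)/(3*pi) - 16*u*sin(3*pi*u/4)/(3*pi) - 32*u*cos(3*pi*u/4)/(9*pi**2) + 128*sin(3*pi*u/4)/(27*pi**3) + 8*sin(3*pi*u/4)/(3*pi) - 64*cos(3*pi*u/4)/(9*pi**2); evaluating from -4 to 4: ∫_{-4}^{4} (-u**2 - 4*u + 2) cos(3*pi*u/4) du = (64/(3*pi**2)) - (-64/(9*pi**2)) = 256/(9*pi**2).
Hence a_3 = (1/4)·(256/(9*pi**2)) = 64/(9*pi**2).

64/(9*pi**2)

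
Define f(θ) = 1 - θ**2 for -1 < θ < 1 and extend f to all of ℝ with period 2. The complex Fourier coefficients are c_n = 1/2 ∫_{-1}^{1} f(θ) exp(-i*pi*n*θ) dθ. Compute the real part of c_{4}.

Since f is real-valued, Re(c_{4}) = 1/2 ∫_{-1}^{1} f(θ) cos(4*pi*θ) dθ = a_{4}/2.
f is even and cos(4*pi*θ) is even, so the integrand is even: ∫_{-1}^{1} f(θ) cos(4*pi*θ) dθ = 2∫_0^{1} f(θ) cos(4*pi*θ) dθ.
Integrating by parts twice (tabular method), an antiderivative of (1 - θ**2) cos(4*pi*θ) is -θ**2*sin(4*pi*θ)/(4*pi) - θ*cos(4*pi*θ)/(8*pi**2) + sin(4*pi*θ)/(32*pi**3) + sin(4*pi*θ)/(4*pi); evaluating from 0 to 1: ∫_{0}^{1} (1 - θ**2) cos(4*pi*θ) dθ = (-1/(8*pi**2)) - (0) = -1/(8*pi**2).
So ∫_{-1}^{1} f(θ) cos(4*pi*θ) dθ = -1/(4*pi**2).
Hence Re(c_{4}) = (1/2)·(-1/(4*pi**2)) = -1/(8*pi**2).

-1/(8*pi**2)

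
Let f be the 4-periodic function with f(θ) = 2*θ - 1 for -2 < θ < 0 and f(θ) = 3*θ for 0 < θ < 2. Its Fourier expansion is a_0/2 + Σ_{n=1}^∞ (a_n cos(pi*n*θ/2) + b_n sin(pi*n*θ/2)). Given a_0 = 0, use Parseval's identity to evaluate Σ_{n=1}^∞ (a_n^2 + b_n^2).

Parseval: a_0^2/2 + Σ_{n≥1} (a_n^2+b_n^2) = 1/2 ∫_{-2}^{2} f(θ)^2 dθ = 67/3.
Subtract a_0^2/2 = 0: Σ (a_n^2+b_n^2) = 67/3.

67/3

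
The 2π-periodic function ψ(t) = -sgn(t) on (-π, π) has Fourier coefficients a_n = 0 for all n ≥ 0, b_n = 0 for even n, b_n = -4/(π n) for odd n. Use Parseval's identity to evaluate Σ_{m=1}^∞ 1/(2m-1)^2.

Parseval: Σ b_n^2 = (1/π) ∫_{-π}^{π} ψ(t)^2 dt = 2.
Only odd n contribute, with b_n^2 = 16/(π^2 n^2), so Σ_{m≥1} 1/(2m-1)^2 = π^2·(2)/16 = pi**2/8.

pi**2/8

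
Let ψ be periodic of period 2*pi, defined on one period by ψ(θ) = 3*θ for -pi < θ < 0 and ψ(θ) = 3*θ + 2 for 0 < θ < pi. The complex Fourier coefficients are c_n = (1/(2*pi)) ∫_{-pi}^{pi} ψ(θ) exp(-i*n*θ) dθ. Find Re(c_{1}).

Since ψ is real-valued, Re(c_{1}) = (1/(2*pi)) ∫_{-pi}^{pi} ψ(θ) cos(θ) dθ = a_{1}/2.
Split the integral at the breakpoints.
Integrating by parts (boundary term plus one more integral), an antiderivative of (3*θ) cos(θ) is 3*θ*sin(θ) + 3*cos(θ); evaluating from -pi to 0: ∫_{-pi}^{0} (3*θ) cos(θ) dθ = (3) - (-3) = 6.
Integrating by parts (boundary term plus one more integral), an antiderivative of (3*θ + 2) cos(θ) is 3*θ*sin(θ) + 2*sin(θ) + 3*cos(θ); evaluating from 0 to pi: ∫_{0}^{pi} (3*θ + 2) cos(θ) dθ = (-3) - (3) = -6.
So ∫_{-pi}^{pi} ψ(θ) cos(θ) dθ = 0.
Hence Re(c_{1}) = (1/(2*pi))·(0) = 0.

0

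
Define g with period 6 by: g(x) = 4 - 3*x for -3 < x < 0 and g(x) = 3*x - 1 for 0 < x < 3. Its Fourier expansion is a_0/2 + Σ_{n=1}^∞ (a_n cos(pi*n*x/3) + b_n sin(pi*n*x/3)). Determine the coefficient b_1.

b_1 = 1/3 ∫_{-3}^{3} g(x) sin(pi*x/3) dx.
Split the integral at the breakpoints.
Integrating by parts (boundary term plus one more integral), an antiderivative of (4 - 3*x) sin(pi*x/3) is 9*x*cos(pi*x/3)/pi - 27*sin(pi*x/3)/pi**2 - 12*cos(pi*x/3)/pi; evaluating from -3 to 0: ∫_{-3}^{0} (4 - 3*x) sin(pi*x/3) dx = (-12/pi) - (39/pi) = -51/pi.
Integrating by parts (boundary term plus one more integral), an antiderivative of (3*x - 1) sin(pi*x/3) is -9*x*cos(pi*x/3)/pi + 27*sin(pi*x/3)/pi**2 + 3*cos(pi*x/3)/pi; evaluating from 0 to 3: ∫_{0}^{3} (3*x - 1) sin(pi*x/3) dx = (24/pi) - (3/pi) = 21/pi.
Summing the pieces and multiplying by (1/3) gives b_1 = -10/pi.

-10/pi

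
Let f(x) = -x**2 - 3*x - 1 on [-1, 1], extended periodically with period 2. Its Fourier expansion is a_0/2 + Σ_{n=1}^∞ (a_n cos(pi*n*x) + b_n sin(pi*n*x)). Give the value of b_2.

3/pi

b_2 = ∫_{-1}^{1} f(x) sin(2*pi*x) dx.
Integrating by parts twice (tabular method), an antiderivative of (-x**2 - 3*x - 1) sin(2*pi*x) is x**2*cos(2*pi*x)/(2*pi) - x*sin(2*pi*x)/(2*pi**2) + 3*x*cos(2*pi*x)/(2*pi) - 3*sin(2*pi*x)/(4*pi**2) - cos(2*pi*x)/(4*pi**3) + cos(2*pi*x)/(2*pi); evaluating from -1 to 1: ∫_{-1}^{1} (-x**2 - 3*x - 1) sin(2*pi*x) dx = ((-1 + 10*pi**2)/(4*pi**3)) - ((-2*pi**2 - 1)/(4*pi**3)) = 3/pi.
Hence b_2 = 3/pi.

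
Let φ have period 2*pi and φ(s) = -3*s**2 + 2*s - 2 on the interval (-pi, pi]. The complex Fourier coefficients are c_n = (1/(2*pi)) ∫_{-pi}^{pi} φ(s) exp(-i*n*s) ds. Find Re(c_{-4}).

-3/8

Since φ is real-valued, Re(c_{-4}) = (1/(2*pi)) ∫_{-pi}^{pi} φ(s) cos(-4*s) ds = a_{4}/2.
Integrating by parts twice (tabular method), an antiderivative of (-3*s**2 + 2*s - 2) cos(-4*s) is -3*s**2*sin(4*s)/4 + s*sin(4*s)/2 - 3*s*cos(4*s)/8 - 13*sin(4*s)/32 + cos(4*s)/8; evaluating from -pi to pi: ∫_{-pi}^{pi} (-3*s**2 + 2*s - 2) cos(-4*s) ds = (1/8 - 3*pi/8) - (1/8 + 3*pi/8) = -3*pi/4.
Hence Re(c_{-4}) = (1/(2*pi))·(-3*pi/4) = -3/8.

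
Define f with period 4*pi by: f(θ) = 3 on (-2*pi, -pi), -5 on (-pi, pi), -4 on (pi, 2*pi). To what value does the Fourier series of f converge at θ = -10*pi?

-1/2

θ = -10*pi differs from θ = -2*pi by -2 full period(s), and the series is 4*pi-periodic.
At θ = -2*pi the one-sided limits are f(-2*pi^-) = -4 and f(-2*pi^+) = 3.
By Dirichlet's theorem the series converges to their average, [(-4) + (3)]/2 = -1/2.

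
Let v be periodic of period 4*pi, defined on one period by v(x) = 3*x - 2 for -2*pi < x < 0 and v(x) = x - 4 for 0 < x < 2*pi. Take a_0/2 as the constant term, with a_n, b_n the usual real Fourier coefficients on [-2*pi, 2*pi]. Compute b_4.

-2

b_4 = (1/(2*pi)) ∫_{-2*pi}^{2*pi} v(x) sin(2*x) dx.
Split the integral at the breakpoints.
Integrating by parts (boundary term plus one more integral), an antiderivative of (3*x - 2) sin(2*x) is -3*x*cos(2*x)/2 + 3*sin(2*x)/4 + cos(2*x); evaluating from -2*pi to 0: ∫_{-2*pi}^{0} (3*x - 2) sin(2*x) dx = (1) - (1 + 3*pi) = -3*pi.
Integrating by parts (boundary term plus one more integral), an antiderivative of (x - 4) sin(2*x) is -x*cos(2*x)/2 + sin(2*x)/4 + 2*cos(2*x); evaluating from 0 to 2*pi: ∫_{0}^{2*pi} (x - 4) sin(2*x) dx = (2 - pi) - (2) = -pi.
Summing the pieces and multiplying by (1/(2*pi)) gives b_4 = -2.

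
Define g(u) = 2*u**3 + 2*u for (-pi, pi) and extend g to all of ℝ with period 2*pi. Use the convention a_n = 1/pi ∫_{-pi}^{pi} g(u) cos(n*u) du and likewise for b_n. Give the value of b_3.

4/9 + 4*pi**2/3

b_3 = 1/pi ∫_{-pi}^{pi} g(u) sin(3*u) du.
g is odd and sin(3*u) is odd, so the integrand is even and b_3 = 2/pi ∫_0^{pi} g(u) sin(3*u) du.
Integrating by parts three times (tabular method), an antiderivative of (2*u**3 + 2*u) sin(3*u) is -2*u**3*cos(3*u)/3 + 2*u**2*sin(3*u)/3 - 2*u*cos(3*u)/9 + 2*sin(3*u)/27; evaluating from 0 to pi: ∫_{0}^{pi} (2*u**3 + 2*u) sin(3*u) du = (2*pi*(1 + 3*pi**2)/9) - (0) = 2*pi*(1 + 3*pi**2)/9.
Hence b_3 = (2/pi)·(2*pi*(1 + 3*pi**2)/9) = 4/9 + 4*pi**2/3.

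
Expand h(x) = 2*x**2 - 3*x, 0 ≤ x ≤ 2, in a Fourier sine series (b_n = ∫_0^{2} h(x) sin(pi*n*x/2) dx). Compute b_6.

-2/(3*pi)

b_6 = ∫_0^{2} (2*x**2 - 3*x) sin(3*pi*x) dx.
Integrating by parts twice (tabular method), an antiderivative of (2*x**2 - 3*x) sin(3*pi*x) is -2*x**2*cos(3*pi*x)/(3*pi) + 4*x*sin(3*pi*x)/(9*pi**2) + x*cos(3*pi*x)/pi - sin(3*pi*x)/(3*pi**2) + 4*cos(3*pi*x)/(27*pi**3); evaluating from 0 to 2: ∫_{0}^{2} (2*x**2 - 3*x) sin(3*pi*x) dx = (2*(2 - 9*pi**2)/(27*pi**3)) - (4/(27*pi**3)) = -2/(3*pi).
Hence b_6 = -2/(3*pi).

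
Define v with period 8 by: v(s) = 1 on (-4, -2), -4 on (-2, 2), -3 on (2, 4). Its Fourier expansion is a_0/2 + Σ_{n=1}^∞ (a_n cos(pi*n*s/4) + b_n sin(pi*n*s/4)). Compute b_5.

-4/(5*pi)

b_5 = 1/4 ∫_{-4}^{4} v(s) sin(5*pi*s/4) ds.
Split the integral at the breakpoints.
Directly, an antiderivative of (1) sin(5*pi*s/4) is -4*cos(5*pi*s/4)/(5*pi); evaluating from -4 to -2: ∫_{-4}^{-2} (1) sin(5*pi*s/4) ds = (0) - (4/(5*pi)) = -4/(5*pi).
Directly, an antiderivative of (-4) sin(5*pi*s/4) is 16*cos(5*pi*s/4)/(5*pi); evaluating from -2 to 2: ∫_{-2}^{2} (-4) sin(5*pi*s/4) ds = (0) - (0) = 0.
Directly, an antiderivative of (-3) sin(5*pi*s/4) is 12*cos(5*pi*s/4)/(5*pi); evaluating from 2 to 4: ∫_{2}^{4} (-3) sin(5*pi*s/4) ds = (-12/(5*pi)) - (0) = -12/(5*pi).
Summing the pieces and multiplying by (1/4) gives b_5 = -4/(5*pi).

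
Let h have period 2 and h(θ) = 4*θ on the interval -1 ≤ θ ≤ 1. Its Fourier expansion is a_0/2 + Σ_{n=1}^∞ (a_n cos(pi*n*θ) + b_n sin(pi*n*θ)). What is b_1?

8/pi

b_1 = ∫_{-1}^{1} h(θ) sin(pi*θ) dθ.
h is odd and sin(pi*θ) is odd, so the integrand is even and b_1 = 2 ∫_0^{1} h(θ) sin(pi*θ) dθ.
Integrating by parts (boundary term plus one more integral), an antiderivative of (4*θ) sin(pi*θ) is -4*θ*cos(pi*θ)/pi + 4*sin(pi*θ)/pi**2; evaluating from 0 to 1: ∫_{0}^{1} (4*θ) sin(pi*θ) dθ = (4/pi) - (0) = 4/pi.
Hence b_1 = 2·(4/pi) = 8/pi.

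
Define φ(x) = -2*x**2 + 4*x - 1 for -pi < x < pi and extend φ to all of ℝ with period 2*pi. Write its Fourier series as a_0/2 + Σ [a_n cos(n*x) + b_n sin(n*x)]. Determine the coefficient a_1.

a_1 = 1/pi ∫_{-pi}^{pi} φ(x) cos(x) dx.
Integrating by parts twice (tabular method), an antiderivative of (-2*x**2 + 4*x - 1) cos(x) is -2*x**2*sin(x) + 4*x*sin(x) - 4*x*cos(x) + 3*sin(x) + 4*cos(x); evaluating from -pi to pi: ∫_{-pi}^{pi} (-2*x**2 + 4*x - 1) cos(x) dx = (-4 + 4*pi) - (-4*pi - 4) = 8*pi.
Hence a_1 = (1/pi)·(8*pi) = 8.

8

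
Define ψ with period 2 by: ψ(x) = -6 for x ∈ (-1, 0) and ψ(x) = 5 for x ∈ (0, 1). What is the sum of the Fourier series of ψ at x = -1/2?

-6

ψ is continuous at x = -1/2 with value -6, so the series converges to -6 there.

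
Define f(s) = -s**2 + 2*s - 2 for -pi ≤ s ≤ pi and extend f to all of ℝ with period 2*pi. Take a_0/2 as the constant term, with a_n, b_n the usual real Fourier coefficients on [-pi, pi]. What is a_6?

-1/9

a_6 = 1/pi ∫_{-pi}^{pi} f(s) cos(6*s) ds.
Integrating by parts twice (tabular method), an antiderivative of (-s**2 + 2*s - 2) cos(6*s) is -s**2*sin(6*s)/6 + s*sin(6*s)/3 - s*cos(6*s)/18 - 35*sin(6*s)/108 + cos(6*s)/18; evaluating from -pi to pi: ∫_{-pi}^{pi} (-s**2 + 2*s - 2) cos(6*s) ds = (1/18 - pi/18) - (1/18 + pi/18) = -pi/9.
Hence a_6 = (1/pi)·(-pi/9) = -1/9.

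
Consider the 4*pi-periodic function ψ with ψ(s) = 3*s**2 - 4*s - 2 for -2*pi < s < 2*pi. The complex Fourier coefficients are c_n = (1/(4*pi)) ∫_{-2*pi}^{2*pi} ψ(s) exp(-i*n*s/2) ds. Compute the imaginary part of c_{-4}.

2

Since ψ is real-valued, Im(c_{-4}) = -(1/(4*pi)) ∫_{-2*pi}^{2*pi} ψ(s) sin(-2*s) ds = b_{4}/2.
Integrating by parts twice (tabular method), an antiderivative of (3*s**2 - 4*s - 2) sin(-2*s) is 3*s**2*cos(2*s)/2 - 3*s*sin(2*s)/2 - 2*s*cos(2*s) + sin(2*s) - 7*cos(2*s)/4; evaluating from -2*pi to 2*pi: ∫_{-2*pi}^{2*pi} (3*s**2 - 4*s - 2) sin(-2*s) ds = (-4*pi - 7/4 + 6*pi**2) - (-7/4 + 4*pi + 6*pi**2) = -8*pi.
Hence Im(c_{-4}) = (-1/(4*pi))·(-8*pi) = 2.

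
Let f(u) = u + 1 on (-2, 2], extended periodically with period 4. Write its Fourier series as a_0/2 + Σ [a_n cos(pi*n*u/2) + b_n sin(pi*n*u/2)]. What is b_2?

-2/pi

b_2 = 1/2 ∫_{-2}^{2} f(u) sin(pi*u) du.
Integrating by parts (boundary term plus one more integral), an antiderivative of (u + 1) sin(pi*u) is -u*cos(pi*u)/pi + sin(pi*u)/pi**2 - cos(pi*u)/pi; evaluating from -2 to 2: ∫_{-2}^{2} (u + 1) sin(pi*u) du = (-3/pi) - (1/pi) = -4/pi.
Hence b_2 = (1/2)·(-4/pi) = -2/pi.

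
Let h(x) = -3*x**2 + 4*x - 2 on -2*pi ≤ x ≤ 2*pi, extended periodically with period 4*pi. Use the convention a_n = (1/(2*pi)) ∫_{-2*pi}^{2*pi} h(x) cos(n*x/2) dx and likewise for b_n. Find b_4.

-4

b_4 = (1/(2*pi)) ∫_{-2*pi}^{2*pi} h(x) sin(2*x) dx.
Integrating by parts twice (tabular method), an antiderivative of (-3*x**2 + 4*x - 2) sin(2*x) is 3*x**2*cos(2*x)/2 - 3*x*sin(2*x)/2 - 2*x*cos(2*x) + sin(2*x) + cos(2*x)/4; evaluating from -2*pi to 2*pi: ∫_{-2*pi}^{2*pi} (-3*x**2 + 4*x - 2) sin(2*x) dx = (-4*pi + 1/4 + 6*pi**2) - (1/4 + 4*pi + 6*pi**2) = -8*pi.
Hence b_4 = (1/(2*pi))·(-8*pi) = -4.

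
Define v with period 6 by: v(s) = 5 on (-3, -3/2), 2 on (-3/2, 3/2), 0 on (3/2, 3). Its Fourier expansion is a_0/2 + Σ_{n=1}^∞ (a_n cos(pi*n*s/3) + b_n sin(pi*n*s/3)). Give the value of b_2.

b_2 = 1/3 ∫_{-3}^{3} v(s) sin(2*pi*s/3) ds.
Split the integral at the breakpoints.
Directly, an antiderivative of (5) sin(2*pi*s/3) is -15*cos(2*pi*s/3)/(2*pi); evaluating from -3 to -3/2: ∫_{-3}^{-3/2} (5) sin(2*pi*s/3) ds = (15/(2*pi)) - (-15/(2*pi)) = 15/pi.
Directly, an antiderivative of (2) sin(2*pi*s/3) is -3*cos(2*pi*s/3)/pi; evaluating from -3/2 to 3/2: ∫_{-3/2}^{3/2} (2) sin(2*pi*s/3) ds = (3/pi) - (3/pi) = 0.
∫_{3/2}^{3} (0) sin(2*pi*s/3) ds = 0.
Summing the pieces and multiplying by (1/3) gives b_2 = 5/pi.

5/pi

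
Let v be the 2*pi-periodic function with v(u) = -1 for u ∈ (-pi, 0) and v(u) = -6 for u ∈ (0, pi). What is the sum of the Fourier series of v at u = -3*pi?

-7/2

u = -3*pi differs from u = pi by -2 full period(s), and the series is 2*pi-periodic.
At u = pi the one-sided limits are v(pi^-) = -6 and v(pi^+) = -1.
By Dirichlet's theorem the series converges to their average, [(-6) + (-1)]/2 = -7/2.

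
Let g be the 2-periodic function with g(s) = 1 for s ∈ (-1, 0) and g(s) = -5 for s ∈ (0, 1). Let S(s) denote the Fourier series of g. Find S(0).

At s = 0 the one-sided limits are g(0^-) = 1 and g(0^+) = -5.
By Dirichlet's theorem the series converges to their average, [(1) + (-5)]/2 = -2.

-2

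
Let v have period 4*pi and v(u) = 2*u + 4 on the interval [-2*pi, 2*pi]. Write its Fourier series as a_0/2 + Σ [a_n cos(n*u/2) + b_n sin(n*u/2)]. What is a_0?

8

a_0 = (1/(2*pi)) ∫_{-2*pi}^{2*pi} v(u) du = (1/(2*pi)) · (16*pi) = 8.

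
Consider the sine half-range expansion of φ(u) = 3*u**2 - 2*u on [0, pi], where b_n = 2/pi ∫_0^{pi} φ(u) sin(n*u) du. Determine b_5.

2*(-50*pi - 12 + 75*pi**2)/(125*pi)

b_5 = 2/pi ∫_0^{pi} (3*u**2 - 2*u) sin(5*u) du.
Integrating by parts twice (tabular method), an antiderivative of (3*u**2 - 2*u) sin(5*u) is -3*u**2*cos(5*u)/5 + 6*u*sin(5*u)/25 + 2*u*cos(5*u)/5 - 2*sin(5*u)/25 + 6*cos(5*u)/125; evaluating from 0 to pi: ∫_{0}^{pi} (3*u**2 - 2*u) sin(5*u) du = (-2*pi/5 - 6/125 + 3*pi**2/5) - (6/125) = -2*pi/5 - 12/125 + 3*pi**2/5.
Hence b_5 = (2/pi)·(-2*pi/5 - 12/125 + 3*pi**2/5) = 2*(-50*pi - 12 + 75*pi**2)/(125*pi).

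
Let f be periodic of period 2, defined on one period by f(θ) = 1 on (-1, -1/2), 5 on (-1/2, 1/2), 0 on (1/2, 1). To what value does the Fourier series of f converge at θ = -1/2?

At θ = -1/2 the one-sided limits are f(-1/2^-) = 1 and f(-1/2^+) = 5.
By Dirichlet's theorem the series converges to their average, [(1) + (5)]/2 = 3.

3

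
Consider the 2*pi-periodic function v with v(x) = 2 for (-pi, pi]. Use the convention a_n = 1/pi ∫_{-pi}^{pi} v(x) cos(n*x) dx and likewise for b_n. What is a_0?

4

a_0 = 1/pi ∫_{-pi}^{pi} v(x) dx = 1/pi · (4*pi) = 4.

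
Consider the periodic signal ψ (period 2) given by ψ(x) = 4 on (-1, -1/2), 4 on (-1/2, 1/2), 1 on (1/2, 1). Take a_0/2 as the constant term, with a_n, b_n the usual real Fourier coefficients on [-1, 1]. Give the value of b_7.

b_7 = ∫_{-1}^{1} ψ(x) sin(7*pi*x) dx.
Split the integral at the breakpoints.
Directly, an antiderivative of (4) sin(7*pi*x) is -4*cos(7*pi*x)/(7*pi); evaluating from -1 to -1/2: ∫_{-1}^{-1/2} (4) sin(7*pi*x) dx = (0) - (4/(7*pi)) = -4/(7*pi).
Directly, an antiderivative of (4) sin(7*pi*x) is -4*cos(7*pi*x)/(7*pi); evaluating from -1/2 to 1/2: ∫_{-1/2}^{1/2} (4) sin(7*pi*x) dx = (0) - (0) = 0.
Directly, an antiderivative of (1) sin(7*pi*x) is -cos(7*pi*x)/(7*pi); evaluating from 1/2 to 1: ∫_{1/2}^{1} (1) sin(7*pi*x) dx = (1/(7*pi)) - (0) = 1/(7*pi).
Summing the pieces gives b_7 = -3/(7*pi).

-3/(7*pi)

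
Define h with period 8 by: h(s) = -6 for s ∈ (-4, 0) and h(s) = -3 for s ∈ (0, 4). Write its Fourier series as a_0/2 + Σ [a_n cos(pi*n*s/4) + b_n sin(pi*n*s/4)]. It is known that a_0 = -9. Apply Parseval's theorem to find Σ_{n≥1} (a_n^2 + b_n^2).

Parseval: a_0^2/2 + Σ_{n≥1} (a_n^2+b_n^2) = 1/4 ∫_{-4}^{4} h(s)^2 ds = 45.
Subtract a_0^2/2 = 81/2: Σ (a_n^2+b_n^2) = 9/2.

9/2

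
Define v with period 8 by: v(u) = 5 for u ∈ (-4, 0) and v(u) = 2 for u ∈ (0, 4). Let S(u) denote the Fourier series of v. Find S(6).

u = 6 differs from u = -2 by 1 full period(s), and the series is 8-periodic.
v is continuous at u = -2 with value 5, so the series converges to 5 there.

5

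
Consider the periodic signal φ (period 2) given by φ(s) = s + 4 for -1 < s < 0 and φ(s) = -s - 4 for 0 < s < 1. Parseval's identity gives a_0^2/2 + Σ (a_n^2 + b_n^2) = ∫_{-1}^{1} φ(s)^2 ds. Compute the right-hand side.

98/3

∫_{-1}^{1} φ(s)^2 ds = 98/3.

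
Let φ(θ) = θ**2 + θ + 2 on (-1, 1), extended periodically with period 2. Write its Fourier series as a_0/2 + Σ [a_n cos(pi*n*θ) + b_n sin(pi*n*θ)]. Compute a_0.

a_0 = ∫_{-1}^{1} φ(θ) dθ = 14/3.

14/3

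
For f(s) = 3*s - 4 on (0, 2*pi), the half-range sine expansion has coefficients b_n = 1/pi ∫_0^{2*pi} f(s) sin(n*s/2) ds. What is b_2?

b_2 = 1/pi ∫_0^{2*pi} (3*s - 4) sin(s) ds.
Integrating by parts (boundary term plus one more integral), an antiderivative of (3*s - 4) sin(s) is -3*s*cos(s) + 3*sin(s) + 4*cos(s); evaluating from 0 to 2*pi: ∫_{0}^{2*pi} (3*s - 4) sin(s) ds = (4 - 6*pi) - (4) = -6*pi.
Hence b_2 = (1/pi)·(-6*pi) = -6.

-6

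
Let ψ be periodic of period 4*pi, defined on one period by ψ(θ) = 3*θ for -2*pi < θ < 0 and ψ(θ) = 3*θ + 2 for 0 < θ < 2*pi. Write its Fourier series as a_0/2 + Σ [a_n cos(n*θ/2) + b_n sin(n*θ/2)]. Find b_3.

b_3 = (1/(2*pi)) ∫_{-2*pi}^{2*pi} ψ(θ) sin(3*θ/2) dθ.
Split the integral at the breakpoints.
Integrating by parts (boundary term plus one more integral), an antiderivative of (3*θ) sin(3*θ/2) is -2*θ*cos(3*θ/2) + 4*sin(3*θ/2)/3; evaluating from -2*pi to 0: ∫_{-2*pi}^{0} (3*θ) sin(3*θ/2) dθ = (0) - (-4*pi) = 4*pi.
Integrating by parts (boundary term plus one more integral), an antiderivative of (3*θ + 2) sin(3*θ/2) is -2*θ*cos(3*θ/2) + 4*sin(3*θ/2)/3 - 4*cos(3*θ/2)/3; evaluating from 0 to 2*pi: ∫_{0}^{2*pi} (3*θ + 2) sin(3*θ/2) dθ = (4/3 + 4*pi) - (-4/3) = 8/3 + 4*pi.
Summing the pieces and multiplying by (1/(2*pi)) gives b_3 = 4/(3*pi) + 4.

4/(3*pi) + 4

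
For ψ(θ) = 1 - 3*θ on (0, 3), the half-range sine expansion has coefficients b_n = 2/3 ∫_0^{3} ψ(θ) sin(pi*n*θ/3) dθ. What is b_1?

b_1 = 2/3 ∫_0^{3} (1 - 3*θ) sin(pi*θ/3) dθ.
Integrating by parts (boundary term plus one more integral), an antiderivative of (1 - 3*θ) sin(pi*θ/3) is 9*θ*cos(pi*θ/3)/pi - 27*sin(pi*θ/3)/pi**2 - 3*cos(pi*θ/3)/pi; evaluating from 0 to 3: ∫_{0}^{3} (1 - 3*θ) sin(pi*θ/3) dθ = (-24/pi) - (-3/pi) = -21/pi.
Hence b_1 = (2/3)·(-21/pi) = -14/pi.

-14/pi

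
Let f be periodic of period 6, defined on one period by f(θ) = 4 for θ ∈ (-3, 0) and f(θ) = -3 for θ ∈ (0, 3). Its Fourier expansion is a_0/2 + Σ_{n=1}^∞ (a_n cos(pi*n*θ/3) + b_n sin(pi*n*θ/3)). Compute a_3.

a_3 = 1/3 ∫_{-3}^{3} f(θ) cos(pi*θ) dθ.
Split the integral at the breakpoints.
Directly, an antiderivative of (4) cos(pi*θ) is 4*sin(pi*θ)/pi; evaluating from -3 to 0: ∫_{-3}^{0} (4) cos(pi*θ) dθ = (0) - (0) = 0.
Directly, an antiderivative of (-3) cos(pi*θ) is -3*sin(pi*θ)/pi; evaluating from 0 to 3: ∫_{0}^{3} (-3) cos(pi*θ) dθ = (0) - (0) = 0.
Summing the pieces and multiplying by (1/3) gives a_3 = 0.

0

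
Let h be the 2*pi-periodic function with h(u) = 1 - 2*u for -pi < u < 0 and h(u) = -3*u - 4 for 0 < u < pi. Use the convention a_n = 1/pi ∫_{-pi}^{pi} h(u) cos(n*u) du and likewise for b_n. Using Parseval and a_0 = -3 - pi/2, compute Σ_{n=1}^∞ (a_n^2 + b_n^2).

Parseval: a_0^2/2 + Σ_{n≥1} (a_n^2+b_n^2) = 1/pi ∫_{-pi}^{pi} h(u)^2 du = 17 + 13*pi**2/3 + 14*pi.
Subtract a_0^2/2 = (pi + 6)**2/8: Σ (a_n^2+b_n^2) = 25/2 + 25*pi/2 + 101*pi**2/24.

25/2 + 25*pi/2 + 101*pi**2/24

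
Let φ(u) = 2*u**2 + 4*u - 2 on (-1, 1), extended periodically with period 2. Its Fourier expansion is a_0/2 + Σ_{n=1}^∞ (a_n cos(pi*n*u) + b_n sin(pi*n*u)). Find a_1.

-8/pi**2

a_1 = ∫_{-1}^{1} φ(u) cos(pi*u) du.
Integrating by parts twice (tabular method), an antiderivative of (2*u**2 + 4*u - 2) cos(pi*u) is 2*u**2*sin(pi*u)/pi + 4*u*sin(pi*u)/pi + 4*u*cos(pi*u)/pi**2 - 2*sin(pi*u)/pi - 4*sin(pi*u)/pi**3 + 4*cos(pi*u)/pi**2; evaluating from -1 to 1: ∫_{-1}^{1} (2*u**2 + 4*u - 2) cos(pi*u) du = (-8/pi**2) - (0) = -8/pi**2.
Hence a_1 = -8/pi**2.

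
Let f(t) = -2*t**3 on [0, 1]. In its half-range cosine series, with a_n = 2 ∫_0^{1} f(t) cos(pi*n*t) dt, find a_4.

-3/(4*pi**2)

a_4 = 2 ∫_0^{1} (-2*t**3) cos(4*pi*t) dt.
Integrating by parts three times (tabular method), an antiderivative of (-2*t**3) cos(4*pi*t) is -t**3*sin(4*pi*t)/(2*pi) - 3*t**2*cos(4*pi*t)/(8*pi**2) + 3*t*sin(4*pi*t)/(16*pi**3) + 3*cos(4*pi*t)/(64*pi**4); evaluating from 0 to 1: ∫_{0}^{1} (-2*t**3) cos(4*pi*t) dt = (3*(1 - 8*pi**2)/(64*pi**4)) - (3/(64*pi**4)) = -3/(8*pi**2).
Hence a_4 = 2·(-3/(8*pi**2)) = -3/(4*pi**2).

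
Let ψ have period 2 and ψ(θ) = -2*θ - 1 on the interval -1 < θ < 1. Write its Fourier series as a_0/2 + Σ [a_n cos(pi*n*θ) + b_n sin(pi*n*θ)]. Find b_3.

b_3 = ∫_{-1}^{1} ψ(θ) sin(3*pi*θ) dθ.
Integrating by parts (boundary term plus one more integral), an antiderivative of (-2*θ - 1) sin(3*pi*θ) is 2*θ*cos(3*pi*θ)/(3*pi) - 2*sin(3*pi*θ)/(9*pi**2) + cos(3*pi*θ)/(3*pi); evaluating from -1 to 1: ∫_{-1}^{1} (-2*θ - 1) sin(3*pi*θ) dθ = (-1/pi) - (1/(3*pi)) = -4/(3*pi).
Hence b_3 = -4/(3*pi).

-4/(3*pi)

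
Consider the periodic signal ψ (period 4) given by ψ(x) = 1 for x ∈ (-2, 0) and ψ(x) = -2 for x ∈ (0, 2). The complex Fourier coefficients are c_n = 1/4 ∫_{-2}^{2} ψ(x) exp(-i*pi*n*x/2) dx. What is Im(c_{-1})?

-3/pi

Since ψ is real-valued, Im(c_{-1}) = -1/4 ∫_{-2}^{2} ψ(x) sin(-pi*x/2) dx = b_{1}/2.
Split the integral at the breakpoints.
Directly, an antiderivative of (1) sin(-pi*x/2) is 2*cos(pi*x/2)/pi; evaluating from -2 to 0: ∫_{-2}^{0} (1) sin(-pi*x/2) dx = (2/pi) - (-2/pi) = 4/pi.
Directly, an antiderivative of (-2) sin(-pi*x/2) is -4*cos(pi*x/2)/pi; evaluating from 0 to 2: ∫_{0}^{2} (-2) sin(-pi*x/2) dx = (4/pi) - (-4/pi) = 8/pi.
So ∫_{-2}^{2} ψ(x) sin(-pi*x/2) dx = 12/pi.
Hence Im(c_{-1}) = (-1/4)·(12/pi) = -3/pi.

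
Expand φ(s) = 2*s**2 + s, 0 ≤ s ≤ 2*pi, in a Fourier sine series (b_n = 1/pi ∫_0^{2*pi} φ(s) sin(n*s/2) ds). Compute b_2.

-8*pi - 2

b_2 = 1/pi ∫_0^{2*pi} (2*s**2 + s) sin(s) ds.
Integrating by parts twice (tabular method), an antiderivative of (2*s**2 + s) sin(s) is -2*s**2*cos(s) + 4*s*sin(s) - s*cos(s) + sin(s) + 4*cos(s); evaluating from 0 to 2*pi: ∫_{0}^{2*pi} (2*s**2 + s) sin(s) ds = (-8*pi**2 - 2*pi + 4) - (4) = -2*pi*(1 + 4*pi).
Hence b_2 = (1/pi)·(-2*pi*(1 + 4*pi)) = -8*pi - 2.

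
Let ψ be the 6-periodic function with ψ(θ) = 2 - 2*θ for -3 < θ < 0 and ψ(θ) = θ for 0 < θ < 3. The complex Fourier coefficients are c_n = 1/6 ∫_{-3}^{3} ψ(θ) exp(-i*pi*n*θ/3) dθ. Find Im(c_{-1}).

Since ψ is real-valued, Im(c_{-1}) = -1/6 ∫_{-3}^{3} ψ(θ) sin(-pi*θ/3) dθ = b_{1}/2.
Split the integral at the breakpoints.
Integrating by parts (boundary term plus one more integral), an antiderivative of (2 - 2*θ) sin(-pi*θ/3) is -6*θ*cos(pi*θ/3)/pi + 18*sin(pi*θ/3)/pi**2 + 6*cos(pi*θ/3)/pi; evaluating from -3 to 0: ∫_{-3}^{0} (2 - 2*θ) sin(-pi*θ/3) dθ = (6/pi) - (-24/pi) = 30/pi.
Integrating by parts (boundary term plus one more integral), an antiderivative of (θ) sin(-pi*θ/3) is 3*θ*cos(pi*θ/3)/pi - 9*sin(pi*θ/3)/pi**2; evaluating from 0 to 3: ∫_{0}^{3} (θ) sin(-pi*θ/3) dθ = (-9/pi) - (0) = -9/pi.
So ∫_{-3}^{3} ψ(θ) sin(-pi*θ/3) dθ = 21/pi.
Hence Im(c_{-1}) = (-1/6)·(21/pi) = -7/(2*pi).

-7/(2*pi)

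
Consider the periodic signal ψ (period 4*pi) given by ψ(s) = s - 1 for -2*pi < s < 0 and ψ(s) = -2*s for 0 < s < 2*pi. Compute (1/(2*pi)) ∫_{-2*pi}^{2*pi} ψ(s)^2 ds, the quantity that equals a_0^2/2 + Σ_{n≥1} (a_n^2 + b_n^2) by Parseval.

1 + 2*pi + 20*pi**2/3

(1/(2*pi)) ∫_{-2*pi}^{2*pi} ψ(s)^2 ds = (1/(2*pi)) · (2*pi*(3 + 6*pi + 20*pi**2)/3) = 1 + 2*pi + 20*pi**2/3.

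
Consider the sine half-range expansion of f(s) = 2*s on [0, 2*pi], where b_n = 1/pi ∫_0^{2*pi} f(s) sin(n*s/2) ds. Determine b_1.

8

b_1 = 1/pi ∫_0^{2*pi} (2*s) sin(s/2) ds.
Integrating by parts (boundary term plus one more integral), an antiderivative of (2*s) sin(s/2) is -4*s*cos(s/2) + 8*sin(s/2); evaluating from 0 to 2*pi: ∫_{0}^{2*pi} (2*s) sin(s/2) ds = (8*pi) - (0) = 8*pi.
Hence b_1 = (1/pi)·(8*pi) = 8.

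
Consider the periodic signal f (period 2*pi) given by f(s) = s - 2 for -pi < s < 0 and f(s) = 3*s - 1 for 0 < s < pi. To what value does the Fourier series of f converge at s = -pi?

At s = -pi the one-sided limits are f(-pi^-) = -1 + 3*pi and f(-pi^+) = -pi - 2.
By Dirichlet's theorem the series converges to their average, [(-1 + 3*pi) + (-pi - 2)]/2 = -3/2 + pi.

-3/2 + pi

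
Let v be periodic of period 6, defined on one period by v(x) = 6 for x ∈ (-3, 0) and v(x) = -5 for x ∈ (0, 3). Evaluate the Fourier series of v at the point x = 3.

1/2

x = 3 differs from x = -3 by 1 full period(s), and the series is 6-periodic.
At x = -3 the one-sided limits are v(-3^-) = -5 and v(-3^+) = 6.
By Dirichlet's theorem the series converges to their average, [(-5) + (6)]/2 = 1/2.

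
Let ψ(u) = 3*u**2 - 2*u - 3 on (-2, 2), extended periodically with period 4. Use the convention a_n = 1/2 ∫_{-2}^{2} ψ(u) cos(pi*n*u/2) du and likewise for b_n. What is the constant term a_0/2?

a_0 = 1/2 ∫_{-2}^{2} ψ(u) du = 1/2 · (4) = 2.
So the constant term a_0/2 = 1.

1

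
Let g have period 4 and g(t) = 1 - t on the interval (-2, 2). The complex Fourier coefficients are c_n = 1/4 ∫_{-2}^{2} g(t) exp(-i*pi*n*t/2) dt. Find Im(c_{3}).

Since g is real-valued, Im(c_{3}) = -1/4 ∫_{-2}^{2} g(t) sin(3*pi*t/2) dt = -b_{3}/2.
Integrating by parts (boundary term plus one more integral), an antiderivative of (1 - t) sin(3*pi*t/2) is 2*t*cos(3*pi*t/2)/(3*pi) - 4*sin(3*pi*t/2)/(9*pi**2) - 2*cos(3*pi*t/2)/(3*pi); evaluating from -2 to 2: ∫_{-2}^{2} (1 - t) sin(3*pi*t/2) dt = (-2/(3*pi)) - (2/pi) = -8/(3*pi).
Hence Im(c_{3}) = (-1/4)·(-8/(3*pi)) = 2/(3*pi).

2/(3*pi)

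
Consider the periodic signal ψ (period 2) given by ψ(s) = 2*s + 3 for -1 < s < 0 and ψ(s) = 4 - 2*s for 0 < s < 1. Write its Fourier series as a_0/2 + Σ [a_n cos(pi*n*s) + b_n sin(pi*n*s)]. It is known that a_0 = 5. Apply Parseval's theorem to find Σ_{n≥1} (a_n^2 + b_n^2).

Parseval: a_0^2/2 + Σ_{n≥1} (a_n^2+b_n^2) = ∫_{-1}^{1} ψ(s)^2 ds = 41/3.
Subtract a_0^2/2 = 25/2: Σ (a_n^2+b_n^2) = 7/6.

7/6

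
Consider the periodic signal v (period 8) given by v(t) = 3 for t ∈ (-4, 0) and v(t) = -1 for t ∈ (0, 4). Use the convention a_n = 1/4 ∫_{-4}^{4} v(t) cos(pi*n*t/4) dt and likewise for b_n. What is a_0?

a_0 = 1/4 ∫_{-4}^{4} v(t) dt = 1/4 · (8) = 2.

2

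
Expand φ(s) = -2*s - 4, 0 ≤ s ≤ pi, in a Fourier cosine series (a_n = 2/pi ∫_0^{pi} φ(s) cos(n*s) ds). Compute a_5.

8/(25*pi)

a_5 = 2/pi ∫_0^{pi} (-2*s - 4) cos(5*s) ds.
Integrating by parts (boundary term plus one more integral), an antiderivative of (-2*s - 4) cos(5*s) is -2*s*sin(5*s)/5 - 4*sin(5*s)/5 - 2*cos(5*s)/25; evaluating from 0 to pi: ∫_{0}^{pi} (-2*s - 4) cos(5*s) ds = (2/25) - (-2/25) = 4/25.
Hence a_5 = (2/pi)·(4/25) = 8/(25*pi).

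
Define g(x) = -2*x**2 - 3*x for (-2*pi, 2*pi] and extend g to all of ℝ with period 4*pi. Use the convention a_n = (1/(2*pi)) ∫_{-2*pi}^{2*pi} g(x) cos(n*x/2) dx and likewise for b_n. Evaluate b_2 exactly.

6

b_2 = (1/(2*pi)) ∫_{-2*pi}^{2*pi} g(x) sin(x) dx.
Integrating by parts twice (tabular method), an antiderivative of (-2*x**2 - 3*x) sin(x) is 2*x**2*cos(x) - 4*x*sin(x) + 3*x*cos(x) - 3*sin(x) - 4*cos(x); evaluating from -2*pi to 2*pi: ∫_{-2*pi}^{2*pi} (-2*x**2 - 3*x) sin(x) dx = (-4 + 6*pi + 8*pi**2) - (-6*pi - 4 + 8*pi**2) = 12*pi.
Hence b_2 = (1/(2*pi))·(12*pi) = 6.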